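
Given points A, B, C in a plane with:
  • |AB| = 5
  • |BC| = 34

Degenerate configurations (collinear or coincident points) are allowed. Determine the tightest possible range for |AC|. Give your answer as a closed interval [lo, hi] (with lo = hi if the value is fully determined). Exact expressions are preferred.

|AC| ∈ [29, 39]  (≈ [29.0000, 39.0000])

|AB| ∈ {5}
|BC| ∈ {34}
|AC| ∈ [29, 39]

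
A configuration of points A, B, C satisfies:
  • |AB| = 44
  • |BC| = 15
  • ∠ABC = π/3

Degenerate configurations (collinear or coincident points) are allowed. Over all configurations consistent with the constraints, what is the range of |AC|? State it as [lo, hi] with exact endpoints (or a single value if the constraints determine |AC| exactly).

|AB| ∈ {44}
|BC| ∈ {15}
|AC| ∈ {√(1501)}

|AC| = √(1501)  (≈ 38.7427)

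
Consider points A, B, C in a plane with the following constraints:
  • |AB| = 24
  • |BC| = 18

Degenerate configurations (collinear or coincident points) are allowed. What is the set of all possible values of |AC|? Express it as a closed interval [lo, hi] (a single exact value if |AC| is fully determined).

|AC| ∈ [6, 42]  (≈ [6.0000, 42.0000])

|AB| ∈ {24}
|BC| ∈ {18}
|AC| ∈ [6, 42]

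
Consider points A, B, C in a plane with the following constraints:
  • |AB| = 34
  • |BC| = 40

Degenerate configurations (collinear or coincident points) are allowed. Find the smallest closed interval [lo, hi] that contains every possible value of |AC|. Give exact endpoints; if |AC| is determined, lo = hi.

|AC| ∈ [6, 74]  (≈ [6.0000, 74.0000])

|AB| ∈ {34}
|BC| ∈ {40}
|AC| ∈ [6, 74]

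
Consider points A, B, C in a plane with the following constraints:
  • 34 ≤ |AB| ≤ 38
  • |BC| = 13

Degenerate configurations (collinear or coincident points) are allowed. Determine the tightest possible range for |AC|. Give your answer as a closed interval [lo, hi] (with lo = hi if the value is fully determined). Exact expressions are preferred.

|AB| ∈ [34, 38]
|BC| ∈ {13}
|AC| ∈ [21, 51]

|AC| ∈ [21, 51]  (≈ [21.0000, 51.0000])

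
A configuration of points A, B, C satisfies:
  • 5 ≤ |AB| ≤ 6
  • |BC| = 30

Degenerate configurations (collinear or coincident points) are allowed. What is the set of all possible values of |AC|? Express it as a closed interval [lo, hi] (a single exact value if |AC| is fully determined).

|AB| ∈ [5, 6]
|BC| ∈ {30}
|AC| ∈ [24, 36]

|AC| ∈ [24, 36]  (≈ [24.0000, 36.0000])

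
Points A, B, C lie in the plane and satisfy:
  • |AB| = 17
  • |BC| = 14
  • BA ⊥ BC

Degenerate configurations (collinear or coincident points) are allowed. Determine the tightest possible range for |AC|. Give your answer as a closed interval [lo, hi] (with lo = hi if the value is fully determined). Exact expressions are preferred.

|AB| ∈ {17}
|BC| ∈ {14}
|AC| ∈ {√(485)}

|AC| = √(485)  (≈ 22.0227)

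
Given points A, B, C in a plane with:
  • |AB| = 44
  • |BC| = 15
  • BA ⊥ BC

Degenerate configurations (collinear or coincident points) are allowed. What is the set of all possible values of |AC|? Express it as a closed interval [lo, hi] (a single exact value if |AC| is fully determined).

|AC| = √(2161)  (≈ 46.4866)

|AB| ∈ {44}
|BC| ∈ {15}
|AC| ∈ {√(2161)}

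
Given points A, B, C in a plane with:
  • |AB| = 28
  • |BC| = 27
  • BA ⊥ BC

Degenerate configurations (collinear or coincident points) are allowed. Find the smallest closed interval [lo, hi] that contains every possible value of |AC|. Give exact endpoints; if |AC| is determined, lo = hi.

|AB| ∈ {28}
|BC| ∈ {27}
|AC| ∈ {√(1513)}

|AC| = √(1513)  (≈ 38.8973)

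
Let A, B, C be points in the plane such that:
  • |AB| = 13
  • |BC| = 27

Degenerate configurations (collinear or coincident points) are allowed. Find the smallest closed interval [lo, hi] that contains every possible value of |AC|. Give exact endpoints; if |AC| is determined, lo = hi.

|AC| ∈ [14, 40]  (≈ [14.0000, 40.0000])

|AB| ∈ {13}
|BC| ∈ {27}
|AC| ∈ [14, 40]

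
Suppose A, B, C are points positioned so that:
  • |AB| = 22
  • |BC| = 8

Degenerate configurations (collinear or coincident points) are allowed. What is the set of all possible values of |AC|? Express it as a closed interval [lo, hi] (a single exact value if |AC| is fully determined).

|AB| ∈ {22}
|BC| ∈ {8}
|AC| ∈ [14, 30]

|AC| ∈ [14, 30]  (≈ [14.0000, 30.0000])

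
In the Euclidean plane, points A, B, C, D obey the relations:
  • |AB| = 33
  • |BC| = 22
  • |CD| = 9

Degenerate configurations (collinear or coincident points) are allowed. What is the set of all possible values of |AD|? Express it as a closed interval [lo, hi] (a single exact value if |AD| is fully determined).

|AB| ∈ {33}
|BC| ∈ {22}
|CD| ∈ {9}
|AC| ∈ [11, 55]
|BD| ∈ [13, 31]
|AD| ∈ [2, 64]

|AD| ∈ [2, 64]  (≈ [2.0000, 64.0000])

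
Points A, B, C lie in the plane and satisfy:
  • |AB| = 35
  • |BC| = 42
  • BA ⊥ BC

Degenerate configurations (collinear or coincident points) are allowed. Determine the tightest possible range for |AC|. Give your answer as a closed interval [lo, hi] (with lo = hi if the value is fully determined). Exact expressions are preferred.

|AB| ∈ {35}
|BC| ∈ {42}
|AC| ∈ {7·√(61)}

|AC| = 7·√(61)  (≈ 54.6717)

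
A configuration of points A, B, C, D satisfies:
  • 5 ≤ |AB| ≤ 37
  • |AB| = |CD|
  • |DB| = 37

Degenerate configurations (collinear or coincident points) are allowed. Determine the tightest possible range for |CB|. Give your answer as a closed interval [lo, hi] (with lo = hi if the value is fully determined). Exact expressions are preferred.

|AB| ∈ [5, 37]
|BD| ∈ {37}
|CD| ∈ [5, 37]
|AD| ∈ [0, 74]
|BC| ∈ [0, 74]
|AC| ∈ [0, 111]

|CB| ∈ [0, 74]  (≈ [0.0000, 74.0000])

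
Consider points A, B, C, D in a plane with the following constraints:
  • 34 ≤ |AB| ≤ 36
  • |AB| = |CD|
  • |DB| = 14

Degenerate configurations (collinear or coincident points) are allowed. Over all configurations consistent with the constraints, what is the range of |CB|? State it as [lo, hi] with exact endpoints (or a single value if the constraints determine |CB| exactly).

|AB| ∈ [34, 36]
|BD| ∈ {14}
|CD| ∈ [34, 36]
|AD| ∈ [20, 50]
|BC| ∈ [20, 50]
|AC| ∈ [0, 86]

|CB| ∈ [20, 50]  (≈ [20.0000, 50.0000])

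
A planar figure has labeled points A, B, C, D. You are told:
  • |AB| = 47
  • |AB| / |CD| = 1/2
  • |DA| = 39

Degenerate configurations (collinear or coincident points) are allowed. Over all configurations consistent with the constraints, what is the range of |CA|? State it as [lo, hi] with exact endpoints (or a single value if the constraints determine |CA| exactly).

|CA| ∈ [55, 133]  (≈ [55.0000, 133.0000])

|AB| ∈ {47}
|AD| ∈ {39}
|CD| ∈ {94}
|BD| ∈ [8, 86]
|AC| ∈ [55, 133]
|BC| ∈ [8, 180]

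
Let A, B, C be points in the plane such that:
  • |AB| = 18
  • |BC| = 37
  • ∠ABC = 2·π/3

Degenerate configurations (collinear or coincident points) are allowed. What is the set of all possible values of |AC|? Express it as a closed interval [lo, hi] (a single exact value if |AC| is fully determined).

|AB| ∈ {18}
|BC| ∈ {37}
|AC| ∈ {√(2359)}

|AC| = √(2359)  (≈ 48.5695)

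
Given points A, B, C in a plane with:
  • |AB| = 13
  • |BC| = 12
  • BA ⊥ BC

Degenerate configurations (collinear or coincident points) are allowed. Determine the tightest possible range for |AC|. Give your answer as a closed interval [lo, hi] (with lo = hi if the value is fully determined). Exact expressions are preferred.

|AB| ∈ {13}
|BC| ∈ {12}
|AC| ∈ {√(313)}

|AC| = √(313)  (≈ 17.6918)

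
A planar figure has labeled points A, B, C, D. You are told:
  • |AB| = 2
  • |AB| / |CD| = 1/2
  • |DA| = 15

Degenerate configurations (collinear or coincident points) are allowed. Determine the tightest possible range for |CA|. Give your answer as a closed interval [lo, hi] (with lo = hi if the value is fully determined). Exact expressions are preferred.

|AB| ∈ {2}
|AD| ∈ {15}
|CD| ∈ {4}
|BD| ∈ [13, 17]
|AC| ∈ [11, 19]
|BC| ∈ [9, 21]

|CA| ∈ [11, 19]  (≈ [11.0000, 19.0000])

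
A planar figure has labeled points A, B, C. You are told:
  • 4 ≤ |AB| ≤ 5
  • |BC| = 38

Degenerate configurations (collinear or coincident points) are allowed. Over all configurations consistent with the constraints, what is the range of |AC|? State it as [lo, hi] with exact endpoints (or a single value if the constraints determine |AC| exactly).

|AC| ∈ [33, 43]  (≈ [33.0000, 43.0000])

|AB| ∈ [4, 5]
|BC| ∈ {38}
|AC| ∈ [33, 43]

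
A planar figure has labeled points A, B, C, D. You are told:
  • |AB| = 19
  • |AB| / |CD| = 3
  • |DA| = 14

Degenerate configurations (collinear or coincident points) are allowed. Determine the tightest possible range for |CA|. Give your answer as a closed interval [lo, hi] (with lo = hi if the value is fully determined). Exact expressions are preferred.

|CA| ∈ [23/3, 61/3]  (≈ [7.6667, 20.3333])

|AB| ∈ {19}
|AD| ∈ {14}
|CD| ∈ {19/3}
|BD| ∈ [5, 33]
|AC| ∈ [23/3, 61/3]
|BC| ∈ [0, 118/3]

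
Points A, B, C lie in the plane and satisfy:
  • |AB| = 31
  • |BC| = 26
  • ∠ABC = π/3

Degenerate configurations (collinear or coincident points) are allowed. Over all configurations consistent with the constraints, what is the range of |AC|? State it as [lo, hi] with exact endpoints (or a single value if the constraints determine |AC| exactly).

|AB| ∈ {31}
|BC| ∈ {26}
|AC| ∈ {√(831)}

|AC| = √(831)  (≈ 28.8271)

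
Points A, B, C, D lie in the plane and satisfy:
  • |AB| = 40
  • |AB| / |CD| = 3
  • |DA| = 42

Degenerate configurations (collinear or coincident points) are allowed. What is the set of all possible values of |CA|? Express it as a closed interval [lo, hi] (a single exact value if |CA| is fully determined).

|AB| ∈ {40}
|AD| ∈ {42}
|CD| ∈ {40/3}
|BD| ∈ [2, 82]
|AC| ∈ [86/3, 166/3]
|BC| ∈ [0, 286/3]

|CA| ∈ [86/3, 166/3]  (≈ [28.6667, 55.3333])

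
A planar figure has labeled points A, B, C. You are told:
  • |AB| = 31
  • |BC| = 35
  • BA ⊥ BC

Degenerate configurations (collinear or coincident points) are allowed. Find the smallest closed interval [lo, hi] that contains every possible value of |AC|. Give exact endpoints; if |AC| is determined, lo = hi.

|AB| ∈ {31}
|BC| ∈ {35}
|AC| ∈ {√(2186)}

|AC| = √(2186)  (≈ 46.7547)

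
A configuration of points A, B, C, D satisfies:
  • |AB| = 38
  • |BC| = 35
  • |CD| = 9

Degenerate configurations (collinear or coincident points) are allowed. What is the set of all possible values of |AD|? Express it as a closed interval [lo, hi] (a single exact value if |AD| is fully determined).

|AB| ∈ {38}
|BC| ∈ {35}
|CD| ∈ {9}
|AC| ∈ [3, 73]
|BD| ∈ [26, 44]
|AD| ∈ [0, 82]

|AD| ∈ [0, 82]  (≈ [0.0000, 82.0000])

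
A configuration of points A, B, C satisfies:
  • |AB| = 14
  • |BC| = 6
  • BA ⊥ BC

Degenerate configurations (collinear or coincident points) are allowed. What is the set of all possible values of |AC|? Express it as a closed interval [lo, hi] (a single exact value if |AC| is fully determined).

|AC| = 2·√(58)  (≈ 15.2315)

|AB| ∈ {14}
|BC| ∈ {6}
|AC| ∈ {2·√(58)}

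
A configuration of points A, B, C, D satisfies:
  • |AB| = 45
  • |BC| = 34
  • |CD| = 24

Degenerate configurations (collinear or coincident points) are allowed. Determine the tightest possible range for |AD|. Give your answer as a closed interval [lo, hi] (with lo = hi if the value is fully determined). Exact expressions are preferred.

|AD| ∈ [0, 103]  (≈ [0.0000, 103.0000])

|AB| ∈ {45}
|BC| ∈ {34}
|CD| ∈ {24}
|AC| ∈ [11, 79]
|BD| ∈ [10, 58]
|AD| ∈ [0, 103]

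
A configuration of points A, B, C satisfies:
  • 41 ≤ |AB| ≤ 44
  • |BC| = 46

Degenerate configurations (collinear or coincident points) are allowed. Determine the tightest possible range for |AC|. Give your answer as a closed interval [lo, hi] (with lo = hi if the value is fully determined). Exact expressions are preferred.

|AC| ∈ [2, 90]  (≈ [2.0000, 90.0000])

|AB| ∈ [41, 44]
|BC| ∈ {46}
|AC| ∈ [2, 90]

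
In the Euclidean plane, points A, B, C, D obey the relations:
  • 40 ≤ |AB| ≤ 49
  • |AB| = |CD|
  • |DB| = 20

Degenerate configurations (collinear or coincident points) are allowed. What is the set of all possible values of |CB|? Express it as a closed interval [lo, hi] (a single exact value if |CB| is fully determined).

|CB| ∈ [20, 69]  (≈ [20.0000, 69.0000])

|AB| ∈ [40, 49]
|BD| ∈ {20}
|CD| ∈ [40, 49]
|AD| ∈ [20, 69]
|BC| ∈ [20, 69]
|AC| ∈ [0, 118]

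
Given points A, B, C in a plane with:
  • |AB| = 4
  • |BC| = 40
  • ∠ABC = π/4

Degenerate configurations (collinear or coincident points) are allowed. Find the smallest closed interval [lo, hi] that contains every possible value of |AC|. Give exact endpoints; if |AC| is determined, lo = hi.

|AB| ∈ {4}
|BC| ∈ {40}
|AC| ∈ {4·√(101 - 10·√(2))}

|AC| = 4·√(101 - 10·√(2))  (≈ 37.2790)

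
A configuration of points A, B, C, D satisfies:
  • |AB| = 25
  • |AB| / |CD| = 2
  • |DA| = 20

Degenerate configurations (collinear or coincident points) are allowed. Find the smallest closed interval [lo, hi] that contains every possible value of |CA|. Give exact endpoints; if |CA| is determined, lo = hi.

|CA| ∈ [15/2, 65/2]  (≈ [7.5000, 32.5000])

|AB| ∈ {25}
|AD| ∈ {20}
|CD| ∈ {25/2}
|BD| ∈ [5, 45]
|AC| ∈ [15/2, 65/2]
|BC| ∈ [0, 115/2]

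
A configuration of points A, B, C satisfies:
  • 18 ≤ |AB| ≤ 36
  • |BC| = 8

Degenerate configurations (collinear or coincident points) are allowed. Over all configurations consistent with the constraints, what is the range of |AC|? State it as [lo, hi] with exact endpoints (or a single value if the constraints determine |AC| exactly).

|AC| ∈ [10, 44]  (≈ [10.0000, 44.0000])

|AB| ∈ [18, 36]
|BC| ∈ {8}
|AC| ∈ [10, 44]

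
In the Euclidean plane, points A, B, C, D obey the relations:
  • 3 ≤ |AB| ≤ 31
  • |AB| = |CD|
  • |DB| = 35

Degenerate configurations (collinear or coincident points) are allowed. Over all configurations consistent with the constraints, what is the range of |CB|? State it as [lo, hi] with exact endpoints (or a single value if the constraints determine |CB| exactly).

|CB| ∈ [4, 66]  (≈ [4.0000, 66.0000])

|AB| ∈ [3, 31]
|BD| ∈ {35}
|CD| ∈ [3, 31]
|AD| ∈ [4, 66]
|BC| ∈ [4, 66]
|AC| ∈ [0, 97]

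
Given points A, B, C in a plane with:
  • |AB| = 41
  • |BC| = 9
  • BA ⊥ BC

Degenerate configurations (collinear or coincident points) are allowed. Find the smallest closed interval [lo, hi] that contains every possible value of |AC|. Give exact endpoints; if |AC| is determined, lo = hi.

|AC| = √(1762)  (≈ 41.9762)

|AB| ∈ {41}
|BC| ∈ {9}
|AC| ∈ {√(1762)}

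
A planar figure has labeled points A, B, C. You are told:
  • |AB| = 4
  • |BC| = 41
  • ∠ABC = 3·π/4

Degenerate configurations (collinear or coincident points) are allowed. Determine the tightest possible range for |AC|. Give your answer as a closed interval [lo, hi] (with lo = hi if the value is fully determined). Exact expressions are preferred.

|AC| = √(164·√(2) + 1697)  (≈ 43.9196)

|AB| ∈ {4}
|BC| ∈ {41}
|AC| ∈ {√(164·√(2) + 1697)}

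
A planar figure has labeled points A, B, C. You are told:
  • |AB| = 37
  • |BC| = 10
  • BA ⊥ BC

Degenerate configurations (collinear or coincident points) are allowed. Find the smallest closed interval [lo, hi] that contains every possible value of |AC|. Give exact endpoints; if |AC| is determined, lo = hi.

|AB| ∈ {37}
|BC| ∈ {10}
|AC| ∈ {√(1469)}

|AC| = √(1469)  (≈ 38.3275)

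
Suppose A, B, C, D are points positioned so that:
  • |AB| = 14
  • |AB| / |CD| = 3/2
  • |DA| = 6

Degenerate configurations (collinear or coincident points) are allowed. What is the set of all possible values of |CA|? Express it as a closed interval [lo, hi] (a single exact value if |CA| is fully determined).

|CA| ∈ [10/3, 46/3]  (≈ [3.3333, 15.3333])

|AB| ∈ {14}
|AD| ∈ {6}
|CD| ∈ {28/3}
|BD| ∈ [8, 20]
|AC| ∈ [10/3, 46/3]
|BC| ∈ [0, 88/3]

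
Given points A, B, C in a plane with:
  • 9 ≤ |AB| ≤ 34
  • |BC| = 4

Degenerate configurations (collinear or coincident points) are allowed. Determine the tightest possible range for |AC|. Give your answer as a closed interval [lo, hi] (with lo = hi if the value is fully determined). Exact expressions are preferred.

|AB| ∈ [9, 34]
|BC| ∈ {4}
|AC| ∈ [5, 38]

|AC| ∈ [5, 38]  (≈ [5.0000, 38.0000])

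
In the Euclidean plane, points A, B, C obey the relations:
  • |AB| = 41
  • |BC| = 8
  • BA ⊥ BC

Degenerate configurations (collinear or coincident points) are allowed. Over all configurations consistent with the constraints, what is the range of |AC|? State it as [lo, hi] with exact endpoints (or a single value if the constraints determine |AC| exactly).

|AC| = √(1745)  (≈ 41.7732)

|AB| ∈ {41}
|BC| ∈ {8}
|AC| ∈ {√(1745)}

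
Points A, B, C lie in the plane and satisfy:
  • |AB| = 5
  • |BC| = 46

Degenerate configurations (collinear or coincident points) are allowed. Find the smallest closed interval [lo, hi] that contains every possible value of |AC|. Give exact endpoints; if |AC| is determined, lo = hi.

|AB| ∈ {5}
|BC| ∈ {46}
|AC| ∈ [41, 51]

|AC| ∈ [41, 51]  (≈ [41.0000, 51.0000])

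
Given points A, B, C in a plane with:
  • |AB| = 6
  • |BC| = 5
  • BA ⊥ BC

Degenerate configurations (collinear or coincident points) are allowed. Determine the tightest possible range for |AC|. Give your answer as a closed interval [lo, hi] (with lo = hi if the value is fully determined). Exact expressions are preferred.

|AB| ∈ {6}
|BC| ∈ {5}
|AC| ∈ {√(61)}

|AC| = √(61)  (≈ 7.8102)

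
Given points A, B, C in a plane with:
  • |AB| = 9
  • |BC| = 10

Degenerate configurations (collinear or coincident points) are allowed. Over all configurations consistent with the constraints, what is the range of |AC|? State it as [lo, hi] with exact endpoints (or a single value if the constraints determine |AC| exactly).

|AB| ∈ {9}
|BC| ∈ {10}
|AC| ∈ [1, 19]

|AC| ∈ [1, 19]  (≈ [1.0000, 19.0000])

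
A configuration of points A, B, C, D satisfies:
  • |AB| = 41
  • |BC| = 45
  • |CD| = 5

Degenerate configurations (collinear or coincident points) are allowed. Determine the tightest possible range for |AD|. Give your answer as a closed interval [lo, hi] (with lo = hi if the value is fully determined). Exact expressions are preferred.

|AB| ∈ {41}
|BC| ∈ {45}
|CD| ∈ {5}
|AC| ∈ [4, 86]
|BD| ∈ [40, 50]
|AD| ∈ [0, 91]

|AD| ∈ [0, 91]  (≈ [0.0000, 91.0000])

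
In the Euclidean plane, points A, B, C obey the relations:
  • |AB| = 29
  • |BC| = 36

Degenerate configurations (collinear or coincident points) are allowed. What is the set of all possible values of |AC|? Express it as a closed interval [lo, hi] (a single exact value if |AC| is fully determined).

|AB| ∈ {29}
|BC| ∈ {36}
|AC| ∈ [7, 65]

|AC| ∈ [7, 65]  (≈ [7.0000, 65.0000])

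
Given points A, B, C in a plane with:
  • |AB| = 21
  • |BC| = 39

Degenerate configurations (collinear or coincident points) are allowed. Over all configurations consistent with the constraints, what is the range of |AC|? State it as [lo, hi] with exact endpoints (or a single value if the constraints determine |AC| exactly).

|AB| ∈ {21}
|BC| ∈ {39}
|AC| ∈ [18, 60]

|AC| ∈ [18, 60]  (≈ [18.0000, 60.0000])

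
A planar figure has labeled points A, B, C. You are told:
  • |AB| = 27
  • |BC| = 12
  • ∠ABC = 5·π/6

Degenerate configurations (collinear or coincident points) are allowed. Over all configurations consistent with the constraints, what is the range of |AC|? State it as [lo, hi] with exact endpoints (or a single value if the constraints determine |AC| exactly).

|AC| = 3·√(36·√(3) + 97)  (≈ 37.8706)

|AB| ∈ {27}
|BC| ∈ {12}
|AC| ∈ {3·√(36·√(3) + 97)}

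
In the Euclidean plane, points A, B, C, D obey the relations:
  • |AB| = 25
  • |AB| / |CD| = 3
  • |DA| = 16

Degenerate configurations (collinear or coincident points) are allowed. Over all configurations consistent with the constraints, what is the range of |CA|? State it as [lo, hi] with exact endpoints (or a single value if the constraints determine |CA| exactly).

|CA| ∈ [23/3, 73/3]  (≈ [7.6667, 24.3333])

|AB| ∈ {25}
|AD| ∈ {16}
|CD| ∈ {25/3}
|BD| ∈ [9, 41]
|AC| ∈ [23/3, 73/3]
|BC| ∈ [2/3, 148/3]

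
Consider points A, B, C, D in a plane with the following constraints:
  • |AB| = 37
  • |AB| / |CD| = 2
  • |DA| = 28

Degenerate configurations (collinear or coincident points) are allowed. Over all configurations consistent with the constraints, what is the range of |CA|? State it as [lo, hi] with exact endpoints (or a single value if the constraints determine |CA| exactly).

|CA| ∈ [19/2, 93/2]  (≈ [9.5000, 46.5000])

|AB| ∈ {37}
|AD| ∈ {28}
|CD| ∈ {37/2}
|BD| ∈ [9, 65]
|AC| ∈ [19/2, 93/2]
|BC| ∈ [0, 167/2]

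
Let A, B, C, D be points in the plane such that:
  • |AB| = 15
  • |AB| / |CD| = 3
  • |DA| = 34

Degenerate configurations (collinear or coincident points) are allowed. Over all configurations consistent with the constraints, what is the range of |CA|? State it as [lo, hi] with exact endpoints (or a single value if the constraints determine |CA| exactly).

|AB| ∈ {15}
|AD| ∈ {34}
|CD| ∈ {5}
|BD| ∈ [19, 49]
|AC| ∈ [29, 39]
|BC| ∈ [14, 54]

|CA| ∈ [29, 39]  (≈ [29.0000, 39.0000])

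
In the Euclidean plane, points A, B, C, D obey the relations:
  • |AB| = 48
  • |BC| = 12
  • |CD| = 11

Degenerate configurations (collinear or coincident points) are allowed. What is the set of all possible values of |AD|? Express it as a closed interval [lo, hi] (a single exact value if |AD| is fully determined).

|AD| ∈ [25, 71]  (≈ [25.0000, 71.0000])

|AB| ∈ {48}
|BC| ∈ {12}
|CD| ∈ {11}
|AC| ∈ [36, 60]
|BD| ∈ [1, 23]
|AD| ∈ [25, 71]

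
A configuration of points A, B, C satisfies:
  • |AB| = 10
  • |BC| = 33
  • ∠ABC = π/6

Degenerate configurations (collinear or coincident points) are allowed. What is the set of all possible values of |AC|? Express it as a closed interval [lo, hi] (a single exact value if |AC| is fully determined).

|AC| = √(1189 - 330·√(3))  (≈ 24.8480)

|AB| ∈ {10}
|BC| ∈ {33}
|AC| ∈ {√(1189 - 330·√(3))}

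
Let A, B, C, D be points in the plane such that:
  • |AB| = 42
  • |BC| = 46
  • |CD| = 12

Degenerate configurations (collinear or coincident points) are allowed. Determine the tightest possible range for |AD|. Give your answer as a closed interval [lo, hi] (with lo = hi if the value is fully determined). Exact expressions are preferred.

|AB| ∈ {42}
|BC| ∈ {46}
|CD| ∈ {12}
|AC| ∈ [4, 88]
|BD| ∈ [34, 58]
|AD| ∈ [0, 100]

|AD| ∈ [0, 100]  (≈ [0.0000, 100.0000])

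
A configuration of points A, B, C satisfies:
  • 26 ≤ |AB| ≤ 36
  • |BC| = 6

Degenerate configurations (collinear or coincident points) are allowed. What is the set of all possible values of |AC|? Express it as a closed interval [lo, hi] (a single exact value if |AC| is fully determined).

|AB| ∈ [26, 36]
|BC| ∈ {6}
|AC| ∈ [20, 42]

|AC| ∈ [20, 42]  (≈ [20.0000, 42.0000])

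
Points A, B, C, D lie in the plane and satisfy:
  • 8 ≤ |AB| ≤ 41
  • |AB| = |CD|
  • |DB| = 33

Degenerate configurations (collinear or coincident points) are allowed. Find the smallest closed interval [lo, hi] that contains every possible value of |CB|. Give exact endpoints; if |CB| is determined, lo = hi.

|AB| ∈ [8, 41]
|BD| ∈ {33}
|CD| ∈ [8, 41]
|AD| ∈ [0, 74]
|BC| ∈ [0, 74]
|AC| ∈ [0, 115]

|CB| ∈ [0, 74]  (≈ [0.0000, 74.0000])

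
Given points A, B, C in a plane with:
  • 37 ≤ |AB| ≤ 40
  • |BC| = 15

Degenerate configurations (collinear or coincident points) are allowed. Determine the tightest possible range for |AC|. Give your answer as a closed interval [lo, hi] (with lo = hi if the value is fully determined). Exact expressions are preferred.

|AC| ∈ [22, 55]  (≈ [22.0000, 55.0000])

|AB| ∈ [37, 40]
|BC| ∈ {15}
|AC| ∈ [22, 55]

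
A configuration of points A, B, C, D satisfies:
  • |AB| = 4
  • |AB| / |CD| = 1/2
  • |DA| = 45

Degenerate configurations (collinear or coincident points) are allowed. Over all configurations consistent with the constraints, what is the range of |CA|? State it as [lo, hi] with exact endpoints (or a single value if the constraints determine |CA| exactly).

|CA| ∈ [37, 53]  (≈ [37.0000, 53.0000])

|AB| ∈ {4}
|AD| ∈ {45}
|CD| ∈ {8}
|BD| ∈ [41, 49]
|AC| ∈ [37, 53]
|BC| ∈ [33, 57]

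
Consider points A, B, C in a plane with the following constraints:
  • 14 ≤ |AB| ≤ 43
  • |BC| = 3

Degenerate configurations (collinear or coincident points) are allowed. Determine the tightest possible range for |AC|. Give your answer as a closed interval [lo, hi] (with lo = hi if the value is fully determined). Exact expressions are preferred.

|AB| ∈ [14, 43]
|BC| ∈ {3}
|AC| ∈ [11, 46]

|AC| ∈ [11, 46]  (≈ [11.0000, 46.0000])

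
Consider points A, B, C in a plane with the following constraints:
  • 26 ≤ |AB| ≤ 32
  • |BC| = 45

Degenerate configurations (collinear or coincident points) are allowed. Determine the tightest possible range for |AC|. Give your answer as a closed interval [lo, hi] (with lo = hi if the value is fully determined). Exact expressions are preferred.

|AB| ∈ [26, 32]
|BC| ∈ {45}
|AC| ∈ [13, 77]

|AC| ∈ [13, 77]  (≈ [13.0000, 77.0000])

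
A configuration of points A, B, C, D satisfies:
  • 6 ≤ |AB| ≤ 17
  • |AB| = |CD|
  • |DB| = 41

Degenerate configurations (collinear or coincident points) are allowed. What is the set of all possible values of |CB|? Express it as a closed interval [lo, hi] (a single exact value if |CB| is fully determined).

|CB| ∈ [24, 58]  (≈ [24.0000, 58.0000])

|AB| ∈ [6, 17]
|BD| ∈ {41}
|CD| ∈ [6, 17]
|AD| ∈ [24, 58]
|BC| ∈ [24, 58]
|AC| ∈ [7, 75]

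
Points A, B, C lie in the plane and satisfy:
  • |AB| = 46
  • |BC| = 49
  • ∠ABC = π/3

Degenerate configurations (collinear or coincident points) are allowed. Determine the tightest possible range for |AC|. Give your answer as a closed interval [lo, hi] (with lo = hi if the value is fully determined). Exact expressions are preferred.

|AC| = √(2263)  (≈ 47.5710)

|AB| ∈ {46}
|BC| ∈ {49}
|AC| ∈ {√(2263)}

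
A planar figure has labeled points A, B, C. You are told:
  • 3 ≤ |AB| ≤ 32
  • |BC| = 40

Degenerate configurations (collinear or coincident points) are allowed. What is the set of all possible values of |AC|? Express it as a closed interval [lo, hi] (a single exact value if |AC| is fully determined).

|AC| ∈ [8, 72]  (≈ [8.0000, 72.0000])

|AB| ∈ [3, 32]
|BC| ∈ {40}
|AC| ∈ [8, 72]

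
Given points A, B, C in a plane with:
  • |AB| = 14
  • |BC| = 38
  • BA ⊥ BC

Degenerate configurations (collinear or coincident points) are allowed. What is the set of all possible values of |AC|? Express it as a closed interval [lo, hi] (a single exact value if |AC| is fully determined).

|AB| ∈ {14}
|BC| ∈ {38}
|AC| ∈ {2·√(410)}

|AC| = 2·√(410)  (≈ 40.4969)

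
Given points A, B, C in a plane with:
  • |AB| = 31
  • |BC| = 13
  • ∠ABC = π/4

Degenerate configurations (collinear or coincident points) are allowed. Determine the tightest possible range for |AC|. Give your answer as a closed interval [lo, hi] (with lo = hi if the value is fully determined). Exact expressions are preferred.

|AB| ∈ {31}
|BC| ∈ {13}
|AC| ∈ {√(1130 - 403·√(2))}

|AC| = √(1130 - 403·√(2))  (≈ 23.6658)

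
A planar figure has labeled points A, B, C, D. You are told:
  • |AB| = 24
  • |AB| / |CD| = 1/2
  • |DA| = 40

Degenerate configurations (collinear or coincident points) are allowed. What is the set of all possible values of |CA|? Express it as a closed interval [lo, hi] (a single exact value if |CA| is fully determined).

|CA| ∈ [8, 88]  (≈ [8.0000, 88.0000])

|AB| ∈ {24}
|AD| ∈ {40}
|CD| ∈ {48}
|BD| ∈ [16, 64]
|AC| ∈ [8, 88]
|BC| ∈ [0, 112]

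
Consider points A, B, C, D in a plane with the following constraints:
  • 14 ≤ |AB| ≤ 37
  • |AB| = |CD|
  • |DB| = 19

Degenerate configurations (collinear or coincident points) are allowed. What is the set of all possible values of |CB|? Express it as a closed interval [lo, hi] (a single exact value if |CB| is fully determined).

|CB| ∈ [0, 56]  (≈ [0.0000, 56.0000])

|AB| ∈ [14, 37]
|BD| ∈ {19}
|CD| ∈ [14, 37]
|AD| ∈ [0, 56]
|BC| ∈ [0, 56]
|AC| ∈ [0, 93]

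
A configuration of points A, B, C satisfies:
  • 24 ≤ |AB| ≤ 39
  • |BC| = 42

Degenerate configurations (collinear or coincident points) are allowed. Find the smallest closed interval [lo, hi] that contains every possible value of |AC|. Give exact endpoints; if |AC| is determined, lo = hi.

|AC| ∈ [3, 81]  (≈ [3.0000, 81.0000])

|AB| ∈ [24, 39]
|BC| ∈ {42}
|AC| ∈ [3, 81]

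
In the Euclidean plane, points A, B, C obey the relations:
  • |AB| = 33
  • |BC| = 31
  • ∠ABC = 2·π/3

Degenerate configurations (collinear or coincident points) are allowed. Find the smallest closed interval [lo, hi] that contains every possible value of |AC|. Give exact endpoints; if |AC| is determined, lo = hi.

|AC| = √(3073)  (≈ 55.4346)

|AB| ∈ {33}
|BC| ∈ {31}
|AC| ∈ {√(3073)}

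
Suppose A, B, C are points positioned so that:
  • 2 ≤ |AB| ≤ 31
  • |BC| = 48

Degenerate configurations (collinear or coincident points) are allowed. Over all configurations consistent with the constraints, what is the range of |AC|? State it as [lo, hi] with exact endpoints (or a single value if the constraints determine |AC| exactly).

|AB| ∈ [2, 31]
|BC| ∈ {48}
|AC| ∈ [17, 79]

|AC| ∈ [17, 79]  (≈ [17.0000, 79.0000])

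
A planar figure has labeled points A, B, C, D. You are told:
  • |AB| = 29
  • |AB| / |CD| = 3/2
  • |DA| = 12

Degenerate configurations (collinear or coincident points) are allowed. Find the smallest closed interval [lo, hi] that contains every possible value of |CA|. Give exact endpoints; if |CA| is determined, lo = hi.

|CA| ∈ [22/3, 94/3]  (≈ [7.3333, 31.3333])

|AB| ∈ {29}
|AD| ∈ {12}
|CD| ∈ {58/3}
|BD| ∈ [17, 41]
|AC| ∈ [22/3, 94/3]
|BC| ∈ [0, 181/3]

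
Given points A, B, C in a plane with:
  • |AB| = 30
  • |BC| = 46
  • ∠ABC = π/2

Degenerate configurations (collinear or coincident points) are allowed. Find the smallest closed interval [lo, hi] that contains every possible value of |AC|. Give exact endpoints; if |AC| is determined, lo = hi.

|AB| ∈ {30}
|BC| ∈ {46}
|AC| ∈ {2·√(754)}

|AC| = 2·√(754)  (≈ 54.9181)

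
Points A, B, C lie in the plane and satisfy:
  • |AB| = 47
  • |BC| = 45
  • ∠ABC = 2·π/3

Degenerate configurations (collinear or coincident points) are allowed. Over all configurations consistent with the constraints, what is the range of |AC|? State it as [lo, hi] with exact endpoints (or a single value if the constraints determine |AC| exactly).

|AC| = √(6349)  (≈ 79.6806)

|AB| ∈ {47}
|BC| ∈ {45}
|AC| ∈ {√(6349)}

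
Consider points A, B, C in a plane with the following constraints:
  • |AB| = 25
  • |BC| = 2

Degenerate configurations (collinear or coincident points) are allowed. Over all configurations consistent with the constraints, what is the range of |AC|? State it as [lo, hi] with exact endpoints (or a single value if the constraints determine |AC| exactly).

|AB| ∈ {25}
|BC| ∈ {2}
|AC| ∈ [23, 27]

|AC| ∈ [23, 27]  (≈ [23.0000, 27.0000])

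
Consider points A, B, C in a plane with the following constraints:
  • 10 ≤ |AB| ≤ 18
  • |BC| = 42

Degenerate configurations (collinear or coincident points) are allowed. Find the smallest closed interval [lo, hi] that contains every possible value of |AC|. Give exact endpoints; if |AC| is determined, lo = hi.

|AC| ∈ [24, 60]  (≈ [24.0000, 60.0000])

|AB| ∈ [10, 18]
|BC| ∈ {42}
|AC| ∈ [24, 60]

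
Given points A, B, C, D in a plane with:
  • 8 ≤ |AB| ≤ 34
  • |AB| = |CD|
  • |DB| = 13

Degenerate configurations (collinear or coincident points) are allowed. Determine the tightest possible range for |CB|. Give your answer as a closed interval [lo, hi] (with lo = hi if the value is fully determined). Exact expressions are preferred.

|CB| ∈ [0, 47]  (≈ [0.0000, 47.0000])

|AB| ∈ [8, 34]
|BD| ∈ {13}
|CD| ∈ [8, 34]
|AD| ∈ [0, 47]
|BC| ∈ [0, 47]
|AC| ∈ [0, 81]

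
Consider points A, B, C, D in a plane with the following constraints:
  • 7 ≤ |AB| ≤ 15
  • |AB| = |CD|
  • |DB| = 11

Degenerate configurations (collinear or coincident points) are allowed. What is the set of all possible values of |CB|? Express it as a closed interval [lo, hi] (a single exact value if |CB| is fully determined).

|AB| ∈ [7, 15]
|BD| ∈ {11}
|CD| ∈ [7, 15]
|AD| ∈ [0, 26]
|BC| ∈ [0, 26]
|AC| ∈ [0, 41]

|CB| ∈ [0, 26]  (≈ [0.0000, 26.0000])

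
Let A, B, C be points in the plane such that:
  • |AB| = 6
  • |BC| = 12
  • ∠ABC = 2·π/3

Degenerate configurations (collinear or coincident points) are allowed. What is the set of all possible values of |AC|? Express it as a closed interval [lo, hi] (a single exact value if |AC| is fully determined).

|AC| = 6·√(7)  (≈ 15.8745)

|AB| ∈ {6}
|BC| ∈ {12}
|AC| ∈ {6·√(7)}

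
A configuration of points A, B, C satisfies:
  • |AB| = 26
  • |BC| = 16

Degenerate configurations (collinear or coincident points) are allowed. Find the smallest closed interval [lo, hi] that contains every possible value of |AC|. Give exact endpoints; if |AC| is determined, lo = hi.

|AB| ∈ {26}
|BC| ∈ {16}
|AC| ∈ [10, 42]

|AC| ∈ [10, 42]  (≈ [10.0000, 42.0000])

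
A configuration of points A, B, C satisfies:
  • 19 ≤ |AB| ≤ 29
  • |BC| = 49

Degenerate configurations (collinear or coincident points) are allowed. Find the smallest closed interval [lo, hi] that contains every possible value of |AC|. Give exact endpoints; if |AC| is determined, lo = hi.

|AC| ∈ [20, 78]  (≈ [20.0000, 78.0000])

|AB| ∈ [19, 29]
|BC| ∈ {49}
|AC| ∈ [20, 78]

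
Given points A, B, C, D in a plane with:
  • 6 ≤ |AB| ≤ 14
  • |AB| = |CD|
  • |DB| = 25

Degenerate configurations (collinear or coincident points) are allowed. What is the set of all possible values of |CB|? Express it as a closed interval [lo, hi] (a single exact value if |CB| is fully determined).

|AB| ∈ [6, 14]
|BD| ∈ {25}
|CD| ∈ [6, 14]
|AD| ∈ [11, 39]
|BC| ∈ [11, 39]
|AC| ∈ [0, 53]

|CB| ∈ [11, 39]  (≈ [11.0000, 39.0000])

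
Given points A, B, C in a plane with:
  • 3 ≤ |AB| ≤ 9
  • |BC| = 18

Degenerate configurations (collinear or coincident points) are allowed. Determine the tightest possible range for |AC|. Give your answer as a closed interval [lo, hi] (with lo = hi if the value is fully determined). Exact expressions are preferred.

|AC| ∈ [9, 27]  (≈ [9.0000, 27.0000])

|AB| ∈ [3, 9]
|BC| ∈ {18}
|AC| ∈ [9, 27]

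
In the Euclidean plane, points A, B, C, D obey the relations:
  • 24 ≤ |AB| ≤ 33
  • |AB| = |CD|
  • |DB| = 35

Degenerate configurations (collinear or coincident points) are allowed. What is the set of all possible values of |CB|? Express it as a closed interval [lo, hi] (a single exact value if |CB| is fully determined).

|AB| ∈ [24, 33]
|BD| ∈ {35}
|CD| ∈ [24, 33]
|AD| ∈ [2, 68]
|BC| ∈ [2, 68]
|AC| ∈ [0, 101]

|CB| ∈ [2, 68]  (≈ [2.0000, 68.0000])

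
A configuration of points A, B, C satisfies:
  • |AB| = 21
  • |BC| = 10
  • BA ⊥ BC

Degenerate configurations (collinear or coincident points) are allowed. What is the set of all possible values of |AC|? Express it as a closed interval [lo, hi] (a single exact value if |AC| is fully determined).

|AC| = √(541)  (≈ 23.2594)

|AB| ∈ {21}
|BC| ∈ {10}
|AC| ∈ {√(541)}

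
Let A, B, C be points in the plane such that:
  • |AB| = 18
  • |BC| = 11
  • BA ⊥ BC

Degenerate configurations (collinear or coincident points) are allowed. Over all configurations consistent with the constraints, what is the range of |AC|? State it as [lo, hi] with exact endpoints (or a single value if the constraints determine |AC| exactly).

|AB| ∈ {18}
|BC| ∈ {11}
|AC| ∈ {√(445)}

|AC| = √(445)  (≈ 21.0950)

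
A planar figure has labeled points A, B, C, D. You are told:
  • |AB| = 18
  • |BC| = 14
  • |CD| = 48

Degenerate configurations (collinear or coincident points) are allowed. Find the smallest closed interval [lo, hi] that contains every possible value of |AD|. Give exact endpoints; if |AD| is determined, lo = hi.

|AB| ∈ {18}
|BC| ∈ {14}
|CD| ∈ {48}
|AC| ∈ [4, 32]
|BD| ∈ [34, 62]
|AD| ∈ [16, 80]

|AD| ∈ [16, 80]  (≈ [16.0000, 80.0000])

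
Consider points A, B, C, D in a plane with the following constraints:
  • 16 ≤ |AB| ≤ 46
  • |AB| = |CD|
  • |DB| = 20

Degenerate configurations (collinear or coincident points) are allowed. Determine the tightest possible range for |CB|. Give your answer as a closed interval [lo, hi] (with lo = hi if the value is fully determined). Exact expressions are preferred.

|AB| ∈ [16, 46]
|BD| ∈ {20}
|CD| ∈ [16, 46]
|AD| ∈ [0, 66]
|BC| ∈ [0, 66]
|AC| ∈ [0, 112]

|CB| ∈ [0, 66]  (≈ [0.0000, 66.0000])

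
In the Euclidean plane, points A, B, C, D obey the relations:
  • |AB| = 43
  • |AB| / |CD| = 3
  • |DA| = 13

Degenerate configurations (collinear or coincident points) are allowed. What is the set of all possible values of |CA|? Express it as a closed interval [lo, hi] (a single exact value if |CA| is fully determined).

|AB| ∈ {43}
|AD| ∈ {13}
|CD| ∈ {43/3}
|BD| ∈ [30, 56]
|AC| ∈ [4/3, 82/3]
|BC| ∈ [47/3, 211/3]

|CA| ∈ [4/3, 82/3]  (≈ [1.3333, 27.3333])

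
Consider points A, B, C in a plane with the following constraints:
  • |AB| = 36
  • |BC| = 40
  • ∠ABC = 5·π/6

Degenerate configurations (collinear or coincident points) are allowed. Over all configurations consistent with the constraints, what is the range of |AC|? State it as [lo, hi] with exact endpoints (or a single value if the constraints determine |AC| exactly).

|AC| = 4·√(90·√(3) + 181)  (≈ 73.4177)

|AB| ∈ {36}
|BC| ∈ {40}
|AC| ∈ {4·√(90·√(3) + 181)}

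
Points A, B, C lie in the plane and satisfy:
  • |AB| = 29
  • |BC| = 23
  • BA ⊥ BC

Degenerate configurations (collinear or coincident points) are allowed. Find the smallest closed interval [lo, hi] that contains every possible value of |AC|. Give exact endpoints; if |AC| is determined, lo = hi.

|AB| ∈ {29}
|BC| ∈ {23}
|AC| ∈ {√(1370)}

|AC| = √(1370)  (≈ 37.0135)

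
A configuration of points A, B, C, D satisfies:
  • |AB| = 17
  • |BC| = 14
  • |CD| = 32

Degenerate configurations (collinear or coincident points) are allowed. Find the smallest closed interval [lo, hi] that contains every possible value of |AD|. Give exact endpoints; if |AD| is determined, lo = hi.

|AB| ∈ {17}
|BC| ∈ {14}
|CD| ∈ {32}
|AC| ∈ [3, 31]
|BD| ∈ [18, 46]
|AD| ∈ [1, 63]

|AD| ∈ [1, 63]  (≈ [1.0000, 63.0000])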